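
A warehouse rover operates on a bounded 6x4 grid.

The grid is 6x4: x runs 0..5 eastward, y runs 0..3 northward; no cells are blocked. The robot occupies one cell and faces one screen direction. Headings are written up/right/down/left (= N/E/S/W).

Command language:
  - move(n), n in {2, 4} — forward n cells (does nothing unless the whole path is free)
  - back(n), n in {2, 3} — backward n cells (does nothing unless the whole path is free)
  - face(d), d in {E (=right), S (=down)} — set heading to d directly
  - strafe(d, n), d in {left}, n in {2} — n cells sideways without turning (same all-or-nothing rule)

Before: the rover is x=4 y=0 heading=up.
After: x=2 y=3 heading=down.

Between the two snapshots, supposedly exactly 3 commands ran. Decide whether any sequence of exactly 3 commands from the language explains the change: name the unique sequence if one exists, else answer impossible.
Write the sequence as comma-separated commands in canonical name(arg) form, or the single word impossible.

strafe(left, 2), face(S), back(3)

key: cell and facing (now S) both changed — the 3 commands mix motion and turning
t0: x=4 y=0 heading=up
t=1 strafe(left, 2) ⇒ x=2 y=0 heading=up
t=2 face(S) ⇒ x=2 y=0 heading=down
t=3 back(3) ⇒ x=2 y=3 heading=down
no other 3-command option fits: unique.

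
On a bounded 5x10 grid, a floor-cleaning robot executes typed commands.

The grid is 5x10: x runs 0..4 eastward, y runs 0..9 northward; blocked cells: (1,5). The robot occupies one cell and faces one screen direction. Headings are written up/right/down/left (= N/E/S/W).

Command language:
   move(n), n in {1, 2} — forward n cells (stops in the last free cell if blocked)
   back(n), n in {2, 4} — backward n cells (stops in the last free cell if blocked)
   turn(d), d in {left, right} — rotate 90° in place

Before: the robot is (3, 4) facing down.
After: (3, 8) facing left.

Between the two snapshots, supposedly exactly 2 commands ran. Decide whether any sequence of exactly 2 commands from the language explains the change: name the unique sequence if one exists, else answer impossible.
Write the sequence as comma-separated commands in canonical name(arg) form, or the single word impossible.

key: cell and facing (now W) both changed — the 2 commands mix motion and turning
initial: (3, 4) facing down
[1] after back(4): (3, 8) facing down
[2] after turn(right): (3, 8) facing left
uniquely the one of 36 2-step routes that fits.

back(4), turn(right)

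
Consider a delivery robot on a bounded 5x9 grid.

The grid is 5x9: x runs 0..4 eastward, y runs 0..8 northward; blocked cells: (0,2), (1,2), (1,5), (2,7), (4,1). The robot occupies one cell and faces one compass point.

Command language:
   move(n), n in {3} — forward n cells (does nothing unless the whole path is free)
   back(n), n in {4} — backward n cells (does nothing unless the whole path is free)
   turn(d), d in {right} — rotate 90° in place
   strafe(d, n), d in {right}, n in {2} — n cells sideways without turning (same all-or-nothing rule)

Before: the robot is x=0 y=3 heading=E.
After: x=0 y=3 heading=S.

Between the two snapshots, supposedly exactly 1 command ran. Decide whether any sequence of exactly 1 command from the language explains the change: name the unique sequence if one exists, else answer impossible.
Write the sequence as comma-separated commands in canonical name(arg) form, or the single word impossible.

turn(right)

key: parked at (0,3) the whole time — nothing moves the robot
start: x=0 y=3 heading=E
[1] after turn(right): x=0 y=3 heading=S
all 4 alternatives checked — unique.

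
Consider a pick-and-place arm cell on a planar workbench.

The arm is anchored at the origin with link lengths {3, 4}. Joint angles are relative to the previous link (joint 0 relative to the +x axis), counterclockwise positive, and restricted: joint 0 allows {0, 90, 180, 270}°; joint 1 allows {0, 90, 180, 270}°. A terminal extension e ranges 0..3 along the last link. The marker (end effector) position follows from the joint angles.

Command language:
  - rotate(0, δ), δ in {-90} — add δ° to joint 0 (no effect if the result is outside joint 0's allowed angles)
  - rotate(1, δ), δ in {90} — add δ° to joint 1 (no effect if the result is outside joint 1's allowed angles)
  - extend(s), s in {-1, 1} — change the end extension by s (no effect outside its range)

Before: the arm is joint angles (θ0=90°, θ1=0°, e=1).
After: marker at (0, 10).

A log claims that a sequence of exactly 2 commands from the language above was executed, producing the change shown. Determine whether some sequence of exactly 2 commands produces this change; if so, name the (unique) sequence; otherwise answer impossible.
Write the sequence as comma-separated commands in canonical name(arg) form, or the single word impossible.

extend(1), extend(1)

t0: joint angles (θ0=90°, θ1=0°, e=1)
t=1 extend(1) ⇒ joint angles (θ0=90°, θ1=0°, e=2)
t=2 extend(1) ⇒ joint angles (θ0=90°, θ1=0°, e=3)
no rival 2-sequence matches.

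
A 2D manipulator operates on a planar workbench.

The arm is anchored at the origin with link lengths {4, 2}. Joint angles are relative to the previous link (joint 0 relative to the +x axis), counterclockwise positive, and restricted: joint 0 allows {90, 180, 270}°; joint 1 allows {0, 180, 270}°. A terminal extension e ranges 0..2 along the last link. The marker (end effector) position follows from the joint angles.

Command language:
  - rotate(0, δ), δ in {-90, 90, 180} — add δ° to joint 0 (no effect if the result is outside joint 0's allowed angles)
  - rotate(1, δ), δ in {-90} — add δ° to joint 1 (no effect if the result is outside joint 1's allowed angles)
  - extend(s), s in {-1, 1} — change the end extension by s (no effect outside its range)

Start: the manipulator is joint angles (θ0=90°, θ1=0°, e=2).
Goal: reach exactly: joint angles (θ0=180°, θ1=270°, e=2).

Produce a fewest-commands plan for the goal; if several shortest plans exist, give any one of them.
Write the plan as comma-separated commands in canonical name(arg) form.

start: joint angles (θ0=90°, θ1=0°, e=2)
1. rotate(1, -90) → joint angles (θ0=90°, θ1=270°, e=2)
2. rotate(0, 90) → joint angles (θ0=180°, θ1=270°, e=2)
minimal: 2 command(s), checked below 2.

rotate(1, -90), rotate(0, 90)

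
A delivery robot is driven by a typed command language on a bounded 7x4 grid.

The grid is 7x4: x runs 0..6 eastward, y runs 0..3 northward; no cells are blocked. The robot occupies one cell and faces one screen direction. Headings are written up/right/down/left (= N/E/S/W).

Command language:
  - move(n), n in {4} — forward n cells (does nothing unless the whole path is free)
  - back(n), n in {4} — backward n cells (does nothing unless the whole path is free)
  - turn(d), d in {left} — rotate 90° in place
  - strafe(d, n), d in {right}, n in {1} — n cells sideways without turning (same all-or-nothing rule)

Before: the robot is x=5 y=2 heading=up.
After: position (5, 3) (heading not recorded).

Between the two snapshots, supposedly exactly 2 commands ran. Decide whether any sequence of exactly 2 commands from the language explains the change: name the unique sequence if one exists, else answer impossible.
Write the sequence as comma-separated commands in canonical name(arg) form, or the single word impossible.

turn(left), strafe(right, 1)

key: order matters: swapping turn(left) and strafe(right, 1) lands elsewhere
t0: x=5 y=2 heading=up
step 1 (turn(left)): x=5 y=2 heading=left
step 2 (strafe(right, 1)): x=5 y=3 heading=left
no other 2-command option fits: unique.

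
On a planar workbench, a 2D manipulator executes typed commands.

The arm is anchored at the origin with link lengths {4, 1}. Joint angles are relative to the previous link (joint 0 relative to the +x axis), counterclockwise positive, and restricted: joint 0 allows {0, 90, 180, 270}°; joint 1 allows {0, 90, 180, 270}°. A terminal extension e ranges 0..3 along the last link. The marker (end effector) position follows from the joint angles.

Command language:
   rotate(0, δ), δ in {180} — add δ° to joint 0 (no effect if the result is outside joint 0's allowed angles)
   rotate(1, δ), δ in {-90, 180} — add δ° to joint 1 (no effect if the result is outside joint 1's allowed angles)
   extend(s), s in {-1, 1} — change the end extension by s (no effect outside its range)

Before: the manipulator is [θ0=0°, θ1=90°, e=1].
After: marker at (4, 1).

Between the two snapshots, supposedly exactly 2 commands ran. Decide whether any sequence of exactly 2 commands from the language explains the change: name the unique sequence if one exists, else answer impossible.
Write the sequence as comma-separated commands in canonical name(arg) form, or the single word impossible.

extend(-1), extend(-1)

begin: [θ0=0°, θ1=90°, e=1]
[1] after extend(-1): [θ0=0°, θ1=90°, e=0]
[2] after extend(-1): [θ0=0°, θ1=90°, e=0]
no rival 2-sequence matches.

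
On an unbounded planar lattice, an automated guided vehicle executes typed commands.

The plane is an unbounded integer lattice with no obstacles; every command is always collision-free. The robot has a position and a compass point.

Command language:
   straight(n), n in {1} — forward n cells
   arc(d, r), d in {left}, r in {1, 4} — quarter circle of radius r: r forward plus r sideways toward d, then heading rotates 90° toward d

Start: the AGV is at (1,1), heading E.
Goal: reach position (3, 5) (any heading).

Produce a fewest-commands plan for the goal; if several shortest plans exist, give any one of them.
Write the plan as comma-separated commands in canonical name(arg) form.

begin: at (1,1), heading E
step 1 (arc(left, 4)): at (5,5), heading N
step 2 (arc(left, 1)): at (4,6), heading W
step 3 (arc(left, 1)): at (3,5), heading S
minimal: 3 command(s), checked below 3.

arc(left, 4), arc(left, 1), arc(left, 1)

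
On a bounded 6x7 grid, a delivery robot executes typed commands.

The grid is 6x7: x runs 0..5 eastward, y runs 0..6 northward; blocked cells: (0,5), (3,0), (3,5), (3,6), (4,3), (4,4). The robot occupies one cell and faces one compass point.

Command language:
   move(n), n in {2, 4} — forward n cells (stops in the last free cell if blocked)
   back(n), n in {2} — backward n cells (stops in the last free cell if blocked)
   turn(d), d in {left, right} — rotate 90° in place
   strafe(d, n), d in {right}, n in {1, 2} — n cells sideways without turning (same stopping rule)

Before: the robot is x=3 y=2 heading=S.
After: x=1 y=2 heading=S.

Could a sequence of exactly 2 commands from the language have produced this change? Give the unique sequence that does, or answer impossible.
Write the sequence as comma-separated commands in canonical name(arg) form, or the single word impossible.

strafe(right, 1), strafe(right, 1)

key: still facing S at the end — nothing in the sequence rotates
start: x=3 y=2 heading=S
step 1 (strafe(right, 1)): x=2 y=2 heading=S
step 2 (strafe(right, 1)): x=1 y=2 heading=S
all 49 alternatives checked — unique.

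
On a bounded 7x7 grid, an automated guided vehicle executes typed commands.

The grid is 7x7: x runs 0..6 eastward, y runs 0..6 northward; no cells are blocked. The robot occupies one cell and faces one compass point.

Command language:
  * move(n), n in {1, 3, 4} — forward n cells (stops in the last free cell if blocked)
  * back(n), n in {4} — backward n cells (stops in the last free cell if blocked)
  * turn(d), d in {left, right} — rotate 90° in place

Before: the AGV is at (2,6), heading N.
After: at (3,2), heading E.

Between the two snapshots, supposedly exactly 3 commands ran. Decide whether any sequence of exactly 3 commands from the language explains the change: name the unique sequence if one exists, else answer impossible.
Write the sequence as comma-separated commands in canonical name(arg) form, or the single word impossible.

back(4), turn(right), move(1)

key: cell and facing (now E) both changed — the 3 commands mix motion and turning
initial: at (2,6), heading N
1. back(4) → at (2,2), heading N
2. turn(right) → at (2,2), heading E
3. move(1) → at (3,2), heading E
uniquely the one of 216 3-step routes that fits.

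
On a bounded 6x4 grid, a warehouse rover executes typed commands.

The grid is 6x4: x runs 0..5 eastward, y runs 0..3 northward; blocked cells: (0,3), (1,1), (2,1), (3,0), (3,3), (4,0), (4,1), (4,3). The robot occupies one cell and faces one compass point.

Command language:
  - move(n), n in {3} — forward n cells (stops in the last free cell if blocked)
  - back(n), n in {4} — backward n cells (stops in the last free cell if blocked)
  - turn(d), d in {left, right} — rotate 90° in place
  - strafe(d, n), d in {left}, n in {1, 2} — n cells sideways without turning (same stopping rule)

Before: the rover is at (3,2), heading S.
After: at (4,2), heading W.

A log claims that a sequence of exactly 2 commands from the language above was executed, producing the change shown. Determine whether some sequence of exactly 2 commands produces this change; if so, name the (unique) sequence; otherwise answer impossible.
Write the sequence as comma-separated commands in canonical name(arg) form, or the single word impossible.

strafe(left, 1), turn(right)

key: position moved to (4,2) AND the heading swung to W — translation plus rotation needed
from: at (3,2), heading S
t=1 strafe(left, 1) ⇒ at (4,2), heading S
t=2 turn(right) ⇒ at (4,2), heading W
uniquely the one of 36 2-step routes that fits.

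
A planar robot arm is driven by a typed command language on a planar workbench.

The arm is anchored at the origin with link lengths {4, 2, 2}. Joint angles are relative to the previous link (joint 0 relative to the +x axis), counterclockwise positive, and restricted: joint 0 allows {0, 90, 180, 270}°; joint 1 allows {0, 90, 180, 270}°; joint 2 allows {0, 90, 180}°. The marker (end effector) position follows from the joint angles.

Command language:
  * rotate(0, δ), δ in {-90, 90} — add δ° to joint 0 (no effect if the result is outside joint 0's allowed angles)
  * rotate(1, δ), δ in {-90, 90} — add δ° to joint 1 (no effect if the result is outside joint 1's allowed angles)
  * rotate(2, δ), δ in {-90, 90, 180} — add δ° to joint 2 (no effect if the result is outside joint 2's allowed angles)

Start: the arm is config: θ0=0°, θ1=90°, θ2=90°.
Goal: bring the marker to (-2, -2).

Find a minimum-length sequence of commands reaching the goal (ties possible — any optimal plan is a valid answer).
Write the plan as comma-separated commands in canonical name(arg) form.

t0: config: θ0=0°, θ1=90°, θ2=90°
step 1 (rotate(0, 90)): config: θ0=90°, θ1=90°, θ2=90°
step 2 (rotate(0, 90)): config: θ0=180°, θ1=90°, θ2=90°
minimal: 2 command(s), checked below 2.

rotate(0, 90), rotate(0, 90)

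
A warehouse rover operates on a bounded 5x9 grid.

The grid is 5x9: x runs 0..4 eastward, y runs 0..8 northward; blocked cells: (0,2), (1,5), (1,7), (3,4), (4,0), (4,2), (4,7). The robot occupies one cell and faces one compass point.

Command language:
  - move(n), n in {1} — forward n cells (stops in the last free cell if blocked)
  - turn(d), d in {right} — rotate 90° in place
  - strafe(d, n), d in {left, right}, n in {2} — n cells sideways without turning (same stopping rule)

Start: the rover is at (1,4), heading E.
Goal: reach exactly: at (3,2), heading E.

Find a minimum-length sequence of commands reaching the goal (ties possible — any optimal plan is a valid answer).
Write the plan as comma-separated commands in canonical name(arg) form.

from: at (1,4), heading E
1. move(1) → at (2,4), heading E
2. strafe(right, 2) → at (2,2), heading E
3. move(1) → at (3,2), heading E
no 2-step plan works, so 3 is optimal.

move(1), strafe(right, 2), move(1)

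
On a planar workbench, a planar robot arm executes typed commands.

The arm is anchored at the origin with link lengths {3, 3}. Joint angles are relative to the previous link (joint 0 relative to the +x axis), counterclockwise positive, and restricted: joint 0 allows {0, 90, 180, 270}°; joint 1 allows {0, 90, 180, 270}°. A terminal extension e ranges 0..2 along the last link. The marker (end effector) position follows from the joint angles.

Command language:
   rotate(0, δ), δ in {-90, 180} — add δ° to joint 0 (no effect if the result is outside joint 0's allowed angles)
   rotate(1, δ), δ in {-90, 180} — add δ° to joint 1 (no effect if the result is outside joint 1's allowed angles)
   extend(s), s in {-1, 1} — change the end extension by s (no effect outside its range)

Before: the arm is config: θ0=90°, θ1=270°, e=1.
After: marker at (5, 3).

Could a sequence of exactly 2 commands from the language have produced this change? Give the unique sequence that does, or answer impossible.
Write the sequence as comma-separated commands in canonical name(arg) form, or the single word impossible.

initial: config: θ0=90°, θ1=270°, e=1
[1] after extend(1): config: θ0=90°, θ1=270°, e=2
[2] after extend(1): config: θ0=90°, θ1=270°, e=2
no rival 2-sequence matches.

extend(1), extend(1)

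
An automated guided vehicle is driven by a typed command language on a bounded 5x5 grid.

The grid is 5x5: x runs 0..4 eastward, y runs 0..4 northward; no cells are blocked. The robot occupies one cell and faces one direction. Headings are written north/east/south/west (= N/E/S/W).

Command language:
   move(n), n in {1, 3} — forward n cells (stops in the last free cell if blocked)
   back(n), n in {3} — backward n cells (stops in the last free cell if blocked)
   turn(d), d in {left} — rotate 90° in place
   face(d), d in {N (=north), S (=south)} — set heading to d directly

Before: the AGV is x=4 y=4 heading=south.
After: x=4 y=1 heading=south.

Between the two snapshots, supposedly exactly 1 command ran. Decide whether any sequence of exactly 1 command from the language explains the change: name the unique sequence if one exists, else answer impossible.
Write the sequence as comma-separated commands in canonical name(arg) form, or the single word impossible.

key: still facing S — the one step turns nothing
from: x=4 y=4 heading=south
t=1 move(3) ⇒ x=4 y=1 heading=south
no other 1-command option fits: unique.

move(3)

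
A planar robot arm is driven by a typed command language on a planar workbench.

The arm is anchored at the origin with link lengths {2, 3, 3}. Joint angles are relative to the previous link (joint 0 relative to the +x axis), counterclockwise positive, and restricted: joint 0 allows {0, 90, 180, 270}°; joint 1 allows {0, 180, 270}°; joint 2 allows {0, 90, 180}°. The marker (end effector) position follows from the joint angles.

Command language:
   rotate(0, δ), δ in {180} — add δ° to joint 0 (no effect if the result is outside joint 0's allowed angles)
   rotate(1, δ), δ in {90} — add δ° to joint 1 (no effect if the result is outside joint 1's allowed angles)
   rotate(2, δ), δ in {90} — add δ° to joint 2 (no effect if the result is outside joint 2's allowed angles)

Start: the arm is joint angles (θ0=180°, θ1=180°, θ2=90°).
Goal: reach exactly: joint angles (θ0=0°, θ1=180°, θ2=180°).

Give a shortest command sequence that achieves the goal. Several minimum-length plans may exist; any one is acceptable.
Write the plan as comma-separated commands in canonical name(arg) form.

rotate(0, 180), rotate(2, 90)

begin: joint angles (θ0=180°, θ1=180°, θ2=90°)
1. rotate(0, 180) → joint angles (θ0=0°, θ1=180°, θ2=90°)
2. rotate(2, 90) → joint angles (θ0=0°, θ1=180°, θ2=180°)
minimal: 2 command(s), checked below 2.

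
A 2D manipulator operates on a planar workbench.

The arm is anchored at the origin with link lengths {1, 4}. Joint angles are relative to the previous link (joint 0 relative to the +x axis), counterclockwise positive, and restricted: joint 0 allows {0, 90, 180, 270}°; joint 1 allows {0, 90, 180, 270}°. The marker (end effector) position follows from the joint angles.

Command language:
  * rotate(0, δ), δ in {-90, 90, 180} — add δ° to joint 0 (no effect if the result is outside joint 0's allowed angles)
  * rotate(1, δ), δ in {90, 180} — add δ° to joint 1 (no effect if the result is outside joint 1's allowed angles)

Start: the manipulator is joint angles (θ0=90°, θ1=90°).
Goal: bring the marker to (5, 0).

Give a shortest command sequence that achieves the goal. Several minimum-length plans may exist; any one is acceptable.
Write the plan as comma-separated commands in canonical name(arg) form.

begin: joint angles (θ0=90°, θ1=90°)
t=1 rotate(0, -90) ⇒ joint angles (θ0=0°, θ1=90°)
t=2 rotate(1, 90) ⇒ joint angles (θ0=0°, θ1=180°)
t=3 rotate(1, 180) ⇒ joint angles (θ0=0°, θ1=0°)
nothing shorter than 3 reaches the goal.

rotate(0, -90), rotate(1, 90), rotate(1, 180)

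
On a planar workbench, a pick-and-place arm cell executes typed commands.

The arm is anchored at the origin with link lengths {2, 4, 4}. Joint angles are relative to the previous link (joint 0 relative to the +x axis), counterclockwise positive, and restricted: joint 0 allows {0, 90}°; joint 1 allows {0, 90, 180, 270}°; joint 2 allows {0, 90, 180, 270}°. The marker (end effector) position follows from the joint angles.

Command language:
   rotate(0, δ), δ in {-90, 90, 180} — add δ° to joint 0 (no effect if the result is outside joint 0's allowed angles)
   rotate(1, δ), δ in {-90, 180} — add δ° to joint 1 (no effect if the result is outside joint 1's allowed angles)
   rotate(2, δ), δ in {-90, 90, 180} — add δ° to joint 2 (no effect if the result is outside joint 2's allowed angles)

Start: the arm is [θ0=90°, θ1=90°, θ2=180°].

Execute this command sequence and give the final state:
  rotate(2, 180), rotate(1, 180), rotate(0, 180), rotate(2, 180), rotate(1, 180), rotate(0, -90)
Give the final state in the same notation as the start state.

[θ0=0°, θ1=90°, θ2=180°]

start: [θ0=90°, θ1=90°, θ2=180°]
t=1 rotate(2, 180) ⇒ [θ0=90°, θ1=90°, θ2=0°]
t=2 rotate(1, 180) ⇒ [θ0=90°, θ1=270°, θ2=0°]
t=3 rotate(0, 180) ⇒ [θ0=90°, θ1=270°, θ2=0°]
t=4 rotate(2, 180) ⇒ [θ0=90°, θ1=270°, θ2=180°]
t=5 rotate(1, 180) ⇒ [θ0=90°, θ1=90°, θ2=180°]
t=6 rotate(0, -90) ⇒ [θ0=0°, θ1=90°, θ2=180°]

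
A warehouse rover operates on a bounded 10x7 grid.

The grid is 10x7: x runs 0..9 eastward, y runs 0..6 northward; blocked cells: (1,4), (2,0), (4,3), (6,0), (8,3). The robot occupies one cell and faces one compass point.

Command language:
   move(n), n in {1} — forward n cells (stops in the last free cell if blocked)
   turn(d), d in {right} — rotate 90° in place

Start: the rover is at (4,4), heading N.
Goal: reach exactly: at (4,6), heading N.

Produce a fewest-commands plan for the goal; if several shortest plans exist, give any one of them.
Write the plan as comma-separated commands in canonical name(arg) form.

begin: at (4,4), heading N
step 1 (move(1)): at (4,5), heading N
step 2 (move(1)): at (4,6), heading N
no 1-step plan works, so 2 is optimal.

move(1), move(1)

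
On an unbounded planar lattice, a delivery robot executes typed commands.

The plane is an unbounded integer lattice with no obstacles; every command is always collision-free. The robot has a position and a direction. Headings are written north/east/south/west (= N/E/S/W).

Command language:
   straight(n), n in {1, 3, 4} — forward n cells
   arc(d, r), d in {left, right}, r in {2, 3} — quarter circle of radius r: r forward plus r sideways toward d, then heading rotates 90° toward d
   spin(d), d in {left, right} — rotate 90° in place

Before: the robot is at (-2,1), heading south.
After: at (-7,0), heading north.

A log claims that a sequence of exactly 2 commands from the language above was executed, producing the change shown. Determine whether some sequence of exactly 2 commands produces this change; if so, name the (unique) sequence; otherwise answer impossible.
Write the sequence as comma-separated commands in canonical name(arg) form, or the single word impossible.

arc(right, 3), arc(right, 2)

key: position moved to (-7,0) AND the heading swung to N — translation plus rotation needed
from: at (-2,1), heading south
step 1 (arc(right, 3)): at (-5,-2), heading west
step 2 (arc(right, 2)): at (-7,0), heading north
all 81 alternatives checked — unique.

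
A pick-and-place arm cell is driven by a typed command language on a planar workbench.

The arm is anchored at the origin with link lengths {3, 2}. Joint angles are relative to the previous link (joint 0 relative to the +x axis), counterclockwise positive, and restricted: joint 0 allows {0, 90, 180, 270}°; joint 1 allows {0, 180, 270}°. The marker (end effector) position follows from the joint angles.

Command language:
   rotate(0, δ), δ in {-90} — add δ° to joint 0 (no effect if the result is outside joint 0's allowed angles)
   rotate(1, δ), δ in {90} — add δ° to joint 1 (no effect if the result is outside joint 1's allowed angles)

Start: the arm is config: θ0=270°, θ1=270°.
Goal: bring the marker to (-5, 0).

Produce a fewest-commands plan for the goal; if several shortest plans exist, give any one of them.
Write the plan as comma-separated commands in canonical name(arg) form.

from: config: θ0=270°, θ1=270°
t=1 rotate(1, 90) ⇒ config: θ0=270°, θ1=0°
t=2 rotate(0, -90) ⇒ config: θ0=180°, θ1=0°
shorter routes all fall short; 2 is best.

rotate(1, 90), rotate(0, -90)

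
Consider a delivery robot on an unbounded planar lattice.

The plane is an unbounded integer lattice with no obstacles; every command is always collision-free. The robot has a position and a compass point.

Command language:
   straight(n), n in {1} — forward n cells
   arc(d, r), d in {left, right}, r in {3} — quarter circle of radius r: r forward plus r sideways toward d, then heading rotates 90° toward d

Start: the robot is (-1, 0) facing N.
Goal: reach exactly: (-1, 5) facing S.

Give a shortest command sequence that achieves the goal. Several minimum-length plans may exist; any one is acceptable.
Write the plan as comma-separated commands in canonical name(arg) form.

arc(right, 3), arc(left, 3), arc(left, 3), arc(left, 3), straight(1)

begin: (-1, 0) facing N
step 1 (arc(right, 3)): (2, 3) facing E
step 2 (arc(left, 3)): (5, 6) facing N
step 3 (arc(left, 3)): (2, 9) facing W
step 4 (arc(left, 3)): (-1, 6) facing S
step 5 (straight(1)): (-1, 5) facing S
minimal: 5 command(s), checked below 5.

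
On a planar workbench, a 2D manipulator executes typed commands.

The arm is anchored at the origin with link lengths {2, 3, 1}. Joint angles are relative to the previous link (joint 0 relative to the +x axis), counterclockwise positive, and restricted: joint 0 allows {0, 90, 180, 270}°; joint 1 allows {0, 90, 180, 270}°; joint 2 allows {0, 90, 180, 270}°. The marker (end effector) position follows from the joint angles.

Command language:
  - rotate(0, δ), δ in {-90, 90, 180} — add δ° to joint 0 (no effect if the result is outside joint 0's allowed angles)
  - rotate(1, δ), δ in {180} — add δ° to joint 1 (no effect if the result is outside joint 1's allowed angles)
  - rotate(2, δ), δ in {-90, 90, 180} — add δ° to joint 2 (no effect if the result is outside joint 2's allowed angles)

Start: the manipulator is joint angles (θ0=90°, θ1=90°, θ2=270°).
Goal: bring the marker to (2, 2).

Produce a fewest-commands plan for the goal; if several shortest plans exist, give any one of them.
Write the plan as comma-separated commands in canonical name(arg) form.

rotate(1, 180), rotate(2, -90)

begin: joint angles (θ0=90°, θ1=90°, θ2=270°)
step 1 (rotate(1, 180)): joint angles (θ0=90°, θ1=270°, θ2=270°)
step 2 (rotate(2, -90)): joint angles (θ0=90°, θ1=270°, θ2=180°)
no 1-step plan works, so 2 is optimal.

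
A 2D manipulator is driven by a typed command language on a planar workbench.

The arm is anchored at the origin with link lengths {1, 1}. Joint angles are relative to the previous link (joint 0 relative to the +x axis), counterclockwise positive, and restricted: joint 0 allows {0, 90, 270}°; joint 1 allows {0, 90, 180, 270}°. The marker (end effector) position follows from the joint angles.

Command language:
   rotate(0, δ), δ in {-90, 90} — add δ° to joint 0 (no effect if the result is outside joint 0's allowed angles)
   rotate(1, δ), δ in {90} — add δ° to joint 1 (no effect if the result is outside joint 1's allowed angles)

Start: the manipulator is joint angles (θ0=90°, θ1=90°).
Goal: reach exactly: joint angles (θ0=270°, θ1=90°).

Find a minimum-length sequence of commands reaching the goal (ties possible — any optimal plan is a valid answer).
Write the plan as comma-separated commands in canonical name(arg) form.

t0: joint angles (θ0=90°, θ1=90°)
[1] after rotate(0, -90): joint angles (θ0=0°, θ1=90°)
[2] after rotate(0, -90): joint angles (θ0=270°, θ1=90°)
minimal: 2 command(s), checked below 2.

rotate(0, -90), rotate(0, -90)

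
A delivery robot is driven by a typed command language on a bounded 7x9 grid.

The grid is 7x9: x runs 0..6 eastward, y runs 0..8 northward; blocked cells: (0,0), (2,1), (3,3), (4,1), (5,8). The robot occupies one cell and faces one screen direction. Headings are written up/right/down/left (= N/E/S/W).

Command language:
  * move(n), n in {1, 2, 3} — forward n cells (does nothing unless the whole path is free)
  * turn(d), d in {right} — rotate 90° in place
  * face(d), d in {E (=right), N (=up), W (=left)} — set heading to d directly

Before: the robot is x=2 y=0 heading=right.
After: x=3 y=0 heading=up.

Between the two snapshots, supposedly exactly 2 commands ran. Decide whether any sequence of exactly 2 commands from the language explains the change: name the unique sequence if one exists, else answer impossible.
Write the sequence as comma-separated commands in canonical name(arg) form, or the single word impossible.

key: position moved to (3,0) AND the heading swung to N — translation plus rotation needed
start: x=2 y=0 heading=right
step 1 (move(1)): x=3 y=0 heading=right
step 2 (face(N)): x=3 y=0 heading=up
no rival 2-sequence matches.

move(1), face(N)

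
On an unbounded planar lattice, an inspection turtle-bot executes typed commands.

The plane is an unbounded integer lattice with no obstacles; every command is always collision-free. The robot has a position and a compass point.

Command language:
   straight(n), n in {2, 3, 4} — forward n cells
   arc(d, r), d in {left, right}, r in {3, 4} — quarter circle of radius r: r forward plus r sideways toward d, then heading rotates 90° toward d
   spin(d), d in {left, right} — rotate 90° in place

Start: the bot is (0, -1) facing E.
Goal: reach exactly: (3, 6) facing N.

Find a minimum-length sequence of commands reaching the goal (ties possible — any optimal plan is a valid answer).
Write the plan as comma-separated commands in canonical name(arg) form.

begin: (0, -1) facing E
1. arc(left, 3) → (3, 2) facing N
2. straight(4) → (3, 6) facing N
minimal: 2 command(s), checked below 2.

arc(left, 3), straight(4)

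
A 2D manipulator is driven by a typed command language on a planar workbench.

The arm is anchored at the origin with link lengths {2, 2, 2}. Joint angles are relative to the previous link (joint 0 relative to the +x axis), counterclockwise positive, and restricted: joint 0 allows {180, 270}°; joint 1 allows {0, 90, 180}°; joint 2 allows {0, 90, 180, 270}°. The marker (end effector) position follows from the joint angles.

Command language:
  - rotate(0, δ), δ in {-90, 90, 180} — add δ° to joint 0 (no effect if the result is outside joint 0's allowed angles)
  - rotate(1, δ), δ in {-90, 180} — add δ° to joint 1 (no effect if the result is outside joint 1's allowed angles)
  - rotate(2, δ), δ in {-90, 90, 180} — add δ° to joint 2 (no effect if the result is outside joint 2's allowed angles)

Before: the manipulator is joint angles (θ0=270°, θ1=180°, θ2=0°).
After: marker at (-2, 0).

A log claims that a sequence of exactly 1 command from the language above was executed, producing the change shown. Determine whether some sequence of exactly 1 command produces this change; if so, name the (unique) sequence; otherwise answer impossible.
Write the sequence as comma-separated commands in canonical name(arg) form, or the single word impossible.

rotate(2, 90)

t0: joint angles (θ0=270°, θ1=180°, θ2=0°)
step 1 (rotate(2, 90)): joint angles (θ0=270°, θ1=180°, θ2=90°)
uniquely the one of 8 1-step routes that fits.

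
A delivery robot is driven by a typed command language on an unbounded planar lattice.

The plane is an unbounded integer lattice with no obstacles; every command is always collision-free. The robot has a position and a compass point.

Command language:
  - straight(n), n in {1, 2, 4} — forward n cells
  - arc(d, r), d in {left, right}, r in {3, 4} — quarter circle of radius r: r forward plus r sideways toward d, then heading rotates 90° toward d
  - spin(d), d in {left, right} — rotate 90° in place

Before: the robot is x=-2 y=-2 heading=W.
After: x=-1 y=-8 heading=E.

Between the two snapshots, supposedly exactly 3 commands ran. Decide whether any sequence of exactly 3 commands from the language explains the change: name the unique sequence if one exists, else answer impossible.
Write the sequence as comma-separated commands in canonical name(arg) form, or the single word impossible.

key: position moved to (-1,-8) AND the heading swung to E — translation plus rotation needed
initial: x=-2 y=-2 heading=W
1. arc(left, 3) → x=-5 y=-5 heading=S
2. arc(left, 3) → x=-2 y=-8 heading=E
3. straight(1) → x=-1 y=-8 heading=E
no rival 3-sequence matches.

arc(left, 3), arc(left, 3), straight(1)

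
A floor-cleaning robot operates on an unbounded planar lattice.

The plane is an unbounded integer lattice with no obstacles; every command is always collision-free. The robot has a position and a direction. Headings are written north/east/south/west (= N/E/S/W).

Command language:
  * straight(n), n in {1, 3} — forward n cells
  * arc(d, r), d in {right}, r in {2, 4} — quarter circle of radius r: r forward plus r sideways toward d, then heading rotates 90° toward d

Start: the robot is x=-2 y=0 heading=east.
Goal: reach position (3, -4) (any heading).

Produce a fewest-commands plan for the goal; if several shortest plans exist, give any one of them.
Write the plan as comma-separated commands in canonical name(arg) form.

start: x=-2 y=0 heading=east
t=1 straight(1) ⇒ x=-1 y=0 heading=east
t=2 arc(right, 4) ⇒ x=3 y=-4 heading=south
no 1-step plan works, so 2 is optimal.

straight(1), arc(right, 4)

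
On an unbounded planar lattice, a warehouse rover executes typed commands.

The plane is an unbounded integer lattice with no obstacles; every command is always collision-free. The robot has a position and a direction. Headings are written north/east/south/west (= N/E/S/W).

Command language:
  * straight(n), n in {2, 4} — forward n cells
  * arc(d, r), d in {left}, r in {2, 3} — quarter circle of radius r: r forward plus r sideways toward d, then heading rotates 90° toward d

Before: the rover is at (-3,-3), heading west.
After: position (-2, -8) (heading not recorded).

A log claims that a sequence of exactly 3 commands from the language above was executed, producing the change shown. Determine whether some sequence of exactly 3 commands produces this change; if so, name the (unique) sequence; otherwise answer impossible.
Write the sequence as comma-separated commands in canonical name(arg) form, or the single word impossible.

arc(left, 3), arc(left, 2), straight(2)

key: order matters: swapping arc(left, 3) and straight(2) lands elsewhere
t0: at (-3,-3), heading west
1. arc(left, 3) → at (-6,-6), heading south
2. arc(left, 2) → at (-4,-8), heading east
3. straight(2) → at (-2,-8), heading east
no rival 3-sequence matches.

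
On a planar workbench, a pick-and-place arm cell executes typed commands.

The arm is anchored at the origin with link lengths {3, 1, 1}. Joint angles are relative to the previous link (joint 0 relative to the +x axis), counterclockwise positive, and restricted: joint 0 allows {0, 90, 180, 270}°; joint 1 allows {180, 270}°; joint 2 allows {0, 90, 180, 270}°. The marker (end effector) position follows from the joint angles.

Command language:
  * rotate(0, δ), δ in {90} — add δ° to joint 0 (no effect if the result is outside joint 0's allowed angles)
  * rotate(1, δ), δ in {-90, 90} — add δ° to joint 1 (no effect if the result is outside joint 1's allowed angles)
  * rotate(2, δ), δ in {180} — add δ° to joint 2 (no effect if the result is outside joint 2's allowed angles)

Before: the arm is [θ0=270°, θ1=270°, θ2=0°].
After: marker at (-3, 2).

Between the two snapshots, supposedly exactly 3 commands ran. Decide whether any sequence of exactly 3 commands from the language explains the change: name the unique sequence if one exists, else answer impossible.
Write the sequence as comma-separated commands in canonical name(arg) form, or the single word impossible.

rotate(0, 90), rotate(0, 90), rotate(0, 90)

initial: [θ0=270°, θ1=270°, θ2=0°]
t=1 rotate(0, 90) ⇒ [θ0=0°, θ1=270°, θ2=0°]
t=2 rotate(0, 90) ⇒ [θ0=90°, θ1=270°, θ2=0°]
t=3 rotate(0, 90) ⇒ [θ0=180°, θ1=270°, θ2=0°]
no rival 3-sequence matches.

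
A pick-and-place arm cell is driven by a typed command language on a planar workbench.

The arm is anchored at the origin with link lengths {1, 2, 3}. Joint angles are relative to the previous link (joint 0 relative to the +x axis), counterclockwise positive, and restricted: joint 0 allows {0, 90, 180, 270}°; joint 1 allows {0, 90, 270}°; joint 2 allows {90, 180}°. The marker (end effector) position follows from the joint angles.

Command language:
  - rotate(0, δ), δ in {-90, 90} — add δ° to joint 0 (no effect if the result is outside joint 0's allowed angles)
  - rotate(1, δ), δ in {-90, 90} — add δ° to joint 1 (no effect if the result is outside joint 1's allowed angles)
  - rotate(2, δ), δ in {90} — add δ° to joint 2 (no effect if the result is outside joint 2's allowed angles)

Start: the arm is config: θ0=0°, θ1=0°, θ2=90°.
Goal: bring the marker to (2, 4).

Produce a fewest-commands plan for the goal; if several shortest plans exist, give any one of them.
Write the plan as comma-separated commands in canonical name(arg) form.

begin: config: θ0=0°, θ1=0°, θ2=90°
[1] after rotate(1, -90): config: θ0=0°, θ1=270°, θ2=90°
[2] after rotate(0, 90): config: θ0=90°, θ1=270°, θ2=90°
minimal: 2 command(s), checked below 2.

rotate(1, -90), rotate(0, 90)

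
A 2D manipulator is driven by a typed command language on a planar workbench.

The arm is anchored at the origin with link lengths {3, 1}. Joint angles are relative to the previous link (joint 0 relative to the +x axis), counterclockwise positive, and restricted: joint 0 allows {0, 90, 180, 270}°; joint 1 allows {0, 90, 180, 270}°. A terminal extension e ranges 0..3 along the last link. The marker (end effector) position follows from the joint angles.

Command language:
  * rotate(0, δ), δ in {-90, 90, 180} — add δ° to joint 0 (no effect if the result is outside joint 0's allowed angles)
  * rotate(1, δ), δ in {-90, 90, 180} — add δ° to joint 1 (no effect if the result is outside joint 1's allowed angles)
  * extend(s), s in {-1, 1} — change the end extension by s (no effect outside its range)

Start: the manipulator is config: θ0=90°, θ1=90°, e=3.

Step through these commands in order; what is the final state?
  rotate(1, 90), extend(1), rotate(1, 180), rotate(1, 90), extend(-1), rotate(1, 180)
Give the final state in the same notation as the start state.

config: θ0=90°, θ1=270°, e=2

begin: config: θ0=90°, θ1=90°, e=3
1. rotate(1, 90) → config: θ0=90°, θ1=180°, e=3
2. extend(1) → config: θ0=90°, θ1=180°, e=3
3. rotate(1, 180) → config: θ0=90°, θ1=0°, e=3
4. rotate(1, 90) → config: θ0=90°, θ1=90°, e=3
5. extend(-1) → config: θ0=90°, θ1=90°, e=2
6. rotate(1, 180) → config: θ0=90°, θ1=270°, e=2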